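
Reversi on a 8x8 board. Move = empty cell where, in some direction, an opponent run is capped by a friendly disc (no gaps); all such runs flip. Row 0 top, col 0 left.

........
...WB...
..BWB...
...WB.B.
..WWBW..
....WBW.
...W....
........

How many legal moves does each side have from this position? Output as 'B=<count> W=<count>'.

Answer: B=14 W=11

Derivation:
-- B to move --
(0,2): flips 1 -> legal
(0,3): no bracket -> illegal
(0,4): flips 1 -> legal
(1,2): flips 2 -> legal
(3,1): no bracket -> illegal
(3,2): flips 2 -> legal
(3,5): flips 1 -> legal
(4,1): flips 2 -> legal
(4,6): flips 1 -> legal
(4,7): no bracket -> illegal
(5,1): flips 2 -> legal
(5,2): flips 1 -> legal
(5,3): flips 1 -> legal
(5,7): flips 1 -> legal
(6,2): no bracket -> illegal
(6,4): flips 1 -> legal
(6,5): no bracket -> illegal
(6,6): no bracket -> illegal
(6,7): flips 2 -> legal
(7,2): flips 3 -> legal
(7,3): no bracket -> illegal
(7,4): no bracket -> illegal
B mobility = 14
-- W to move --
(0,3): no bracket -> illegal
(0,4): flips 4 -> legal
(0,5): flips 1 -> legal
(1,1): flips 1 -> legal
(1,2): no bracket -> illegal
(1,5): flips 2 -> legal
(2,1): flips 1 -> legal
(2,5): flips 2 -> legal
(2,6): no bracket -> illegal
(2,7): flips 1 -> legal
(3,1): flips 1 -> legal
(3,2): no bracket -> illegal
(3,5): flips 2 -> legal
(3,7): no bracket -> illegal
(4,6): no bracket -> illegal
(4,7): no bracket -> illegal
(5,3): no bracket -> illegal
(6,4): no bracket -> illegal
(6,5): flips 1 -> legal
(6,6): flips 2 -> legal
W mobility = 11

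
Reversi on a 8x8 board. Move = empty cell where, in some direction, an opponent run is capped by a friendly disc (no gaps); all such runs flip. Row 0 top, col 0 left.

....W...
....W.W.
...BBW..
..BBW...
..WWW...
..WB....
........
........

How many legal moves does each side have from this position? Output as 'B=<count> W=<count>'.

-- B to move --
(0,3): no bracket -> illegal
(0,5): flips 1 -> legal
(0,6): no bracket -> illegal
(0,7): no bracket -> illegal
(1,3): no bracket -> illegal
(1,5): no bracket -> illegal
(1,7): no bracket -> illegal
(2,6): flips 1 -> legal
(2,7): no bracket -> illegal
(3,1): flips 1 -> legal
(3,5): flips 2 -> legal
(3,6): no bracket -> illegal
(4,1): no bracket -> illegal
(4,5): flips 1 -> legal
(5,1): flips 2 -> legal
(5,4): flips 3 -> legal
(5,5): flips 1 -> legal
(6,1): no bracket -> illegal
(6,2): flips 2 -> legal
(6,3): no bracket -> illegal
B mobility = 9
-- W to move --
(1,2): flips 1 -> legal
(1,3): flips 2 -> legal
(1,5): flips 2 -> legal
(2,1): flips 1 -> legal
(2,2): flips 4 -> legal
(3,1): flips 2 -> legal
(3,5): no bracket -> illegal
(4,1): flips 2 -> legal
(5,4): flips 1 -> legal
(6,2): flips 1 -> legal
(6,3): flips 1 -> legal
(6,4): flips 1 -> legal
W mobility = 11

Answer: B=9 W=11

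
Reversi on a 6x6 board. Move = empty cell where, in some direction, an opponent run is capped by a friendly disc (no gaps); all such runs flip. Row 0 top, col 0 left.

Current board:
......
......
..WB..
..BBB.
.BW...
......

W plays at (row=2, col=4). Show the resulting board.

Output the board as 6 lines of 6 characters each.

Answer: ......
......
..WWW.
..BWB.
.BW...
......

Derivation:
Place W at (2,4); scan 8 dirs for brackets.
Dir NW: first cell '.' (not opp) -> no flip
Dir N: first cell '.' (not opp) -> no flip
Dir NE: first cell '.' (not opp) -> no flip
Dir W: opp run (2,3) capped by W -> flip
Dir E: first cell '.' (not opp) -> no flip
Dir SW: opp run (3,3) capped by W -> flip
Dir S: opp run (3,4), next='.' -> no flip
Dir SE: first cell '.' (not opp) -> no flip
All flips: (2,3) (3,3)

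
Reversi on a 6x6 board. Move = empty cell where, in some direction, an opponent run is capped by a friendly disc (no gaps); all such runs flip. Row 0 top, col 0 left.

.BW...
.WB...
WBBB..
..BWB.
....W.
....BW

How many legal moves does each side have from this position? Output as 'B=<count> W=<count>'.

-- B to move --
(0,0): flips 1 -> legal
(0,3): flips 1 -> legal
(1,0): flips 1 -> legal
(1,3): no bracket -> illegal
(2,4): no bracket -> illegal
(3,0): no bracket -> illegal
(3,1): no bracket -> illegal
(3,5): no bracket -> illegal
(4,2): no bracket -> illegal
(4,3): flips 1 -> legal
(4,5): no bracket -> illegal
(5,3): no bracket -> illegal
B mobility = 4
-- W to move --
(0,0): flips 1 -> legal
(0,3): no bracket -> illegal
(1,0): no bracket -> illegal
(1,3): flips 2 -> legal
(1,4): no bracket -> illegal
(2,4): flips 4 -> legal
(2,5): no bracket -> illegal
(3,0): no bracket -> illegal
(3,1): flips 2 -> legal
(3,5): flips 1 -> legal
(4,1): no bracket -> illegal
(4,2): flips 3 -> legal
(4,3): no bracket -> illegal
(4,5): no bracket -> illegal
(5,3): flips 1 -> legal
W mobility = 7

Answer: B=4 W=7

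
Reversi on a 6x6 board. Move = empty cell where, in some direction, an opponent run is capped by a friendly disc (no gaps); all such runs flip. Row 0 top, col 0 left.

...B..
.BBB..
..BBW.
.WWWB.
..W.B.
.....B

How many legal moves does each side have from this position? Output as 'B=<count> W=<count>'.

-- B to move --
(1,4): flips 1 -> legal
(1,5): no bracket -> illegal
(2,0): no bracket -> illegal
(2,1): no bracket -> illegal
(2,5): flips 1 -> legal
(3,0): flips 3 -> legal
(3,5): flips 1 -> legal
(4,0): flips 1 -> legal
(4,1): flips 1 -> legal
(4,3): flips 1 -> legal
(5,1): no bracket -> illegal
(5,2): flips 2 -> legal
(5,3): no bracket -> illegal
B mobility = 8
-- W to move --
(0,0): flips 2 -> legal
(0,1): no bracket -> illegal
(0,2): flips 3 -> legal
(0,4): flips 2 -> legal
(1,0): no bracket -> illegal
(1,4): flips 1 -> legal
(2,0): no bracket -> illegal
(2,1): flips 2 -> legal
(2,5): no bracket -> illegal
(3,5): flips 1 -> legal
(4,3): no bracket -> illegal
(4,5): no bracket -> illegal
(5,3): no bracket -> illegal
(5,4): flips 2 -> legal
W mobility = 7

Answer: B=8 W=7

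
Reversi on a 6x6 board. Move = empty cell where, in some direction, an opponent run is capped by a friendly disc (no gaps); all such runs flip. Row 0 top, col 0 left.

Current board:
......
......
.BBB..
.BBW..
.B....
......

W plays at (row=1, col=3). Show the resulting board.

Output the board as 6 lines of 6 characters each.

Answer: ......
...W..
.BBW..
.BBW..
.B....
......

Derivation:
Place W at (1,3); scan 8 dirs for brackets.
Dir NW: first cell '.' (not opp) -> no flip
Dir N: first cell '.' (not opp) -> no flip
Dir NE: first cell '.' (not opp) -> no flip
Dir W: first cell '.' (not opp) -> no flip
Dir E: first cell '.' (not opp) -> no flip
Dir SW: opp run (2,2) (3,1), next='.' -> no flip
Dir S: opp run (2,3) capped by W -> flip
Dir SE: first cell '.' (not opp) -> no flip
All flips: (2,3)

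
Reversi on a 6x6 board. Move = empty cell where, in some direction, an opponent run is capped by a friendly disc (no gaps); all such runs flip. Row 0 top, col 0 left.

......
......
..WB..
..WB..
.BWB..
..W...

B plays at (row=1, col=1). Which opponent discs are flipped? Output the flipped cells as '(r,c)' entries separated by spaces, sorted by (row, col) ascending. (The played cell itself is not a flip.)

Dir NW: first cell '.' (not opp) -> no flip
Dir N: first cell '.' (not opp) -> no flip
Dir NE: first cell '.' (not opp) -> no flip
Dir W: first cell '.' (not opp) -> no flip
Dir E: first cell '.' (not opp) -> no flip
Dir SW: first cell '.' (not opp) -> no flip
Dir S: first cell '.' (not opp) -> no flip
Dir SE: opp run (2,2) capped by B -> flip

Answer: (2,2)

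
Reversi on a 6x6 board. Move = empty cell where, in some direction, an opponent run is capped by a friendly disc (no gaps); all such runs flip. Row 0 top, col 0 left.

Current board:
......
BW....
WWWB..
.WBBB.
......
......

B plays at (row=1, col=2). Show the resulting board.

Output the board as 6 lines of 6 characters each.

Answer: ......
BBB...
WWBB..
.WBBB.
......
......

Derivation:
Place B at (1,2); scan 8 dirs for brackets.
Dir NW: first cell '.' (not opp) -> no flip
Dir N: first cell '.' (not opp) -> no flip
Dir NE: first cell '.' (not opp) -> no flip
Dir W: opp run (1,1) capped by B -> flip
Dir E: first cell '.' (not opp) -> no flip
Dir SW: opp run (2,1), next='.' -> no flip
Dir S: opp run (2,2) capped by B -> flip
Dir SE: first cell 'B' (not opp) -> no flip
All flips: (1,1) (2,2)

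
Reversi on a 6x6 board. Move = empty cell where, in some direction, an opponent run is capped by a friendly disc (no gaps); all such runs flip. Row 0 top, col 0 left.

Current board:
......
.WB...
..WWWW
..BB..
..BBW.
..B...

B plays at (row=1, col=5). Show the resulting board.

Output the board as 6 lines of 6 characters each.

Answer: ......
.WB..B
..WWBW
..BB..
..BBW.
..B...

Derivation:
Place B at (1,5); scan 8 dirs for brackets.
Dir NW: first cell '.' (not opp) -> no flip
Dir N: first cell '.' (not opp) -> no flip
Dir NE: edge -> no flip
Dir W: first cell '.' (not opp) -> no flip
Dir E: edge -> no flip
Dir SW: opp run (2,4) capped by B -> flip
Dir S: opp run (2,5), next='.' -> no flip
Dir SE: edge -> no flip
All flips: (2,4)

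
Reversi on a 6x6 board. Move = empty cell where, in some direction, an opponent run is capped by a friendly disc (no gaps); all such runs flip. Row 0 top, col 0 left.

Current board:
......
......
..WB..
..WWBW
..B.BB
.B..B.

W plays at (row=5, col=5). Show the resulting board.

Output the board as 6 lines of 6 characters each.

Answer: ......
......
..WB..
..WWBW
..B.WW
.B..BW

Derivation:
Place W at (5,5); scan 8 dirs for brackets.
Dir NW: opp run (4,4) capped by W -> flip
Dir N: opp run (4,5) capped by W -> flip
Dir NE: edge -> no flip
Dir W: opp run (5,4), next='.' -> no flip
Dir E: edge -> no flip
Dir SW: edge -> no flip
Dir S: edge -> no flip
Dir SE: edge -> no flip
All flips: (4,4) (4,5)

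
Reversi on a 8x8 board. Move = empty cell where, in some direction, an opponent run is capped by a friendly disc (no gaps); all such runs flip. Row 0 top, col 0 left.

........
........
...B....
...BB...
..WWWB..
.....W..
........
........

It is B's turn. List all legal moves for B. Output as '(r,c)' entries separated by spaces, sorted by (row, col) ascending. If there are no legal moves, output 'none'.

(3,1): no bracket -> illegal
(3,2): no bracket -> illegal
(3,5): no bracket -> illegal
(4,1): flips 3 -> legal
(4,6): no bracket -> illegal
(5,1): flips 1 -> legal
(5,2): flips 1 -> legal
(5,3): flips 1 -> legal
(5,4): flips 1 -> legal
(5,6): no bracket -> illegal
(6,4): no bracket -> illegal
(6,5): flips 1 -> legal
(6,6): flips 2 -> legal

Answer: (4,1) (5,1) (5,2) (5,3) (5,4) (6,5) (6,6)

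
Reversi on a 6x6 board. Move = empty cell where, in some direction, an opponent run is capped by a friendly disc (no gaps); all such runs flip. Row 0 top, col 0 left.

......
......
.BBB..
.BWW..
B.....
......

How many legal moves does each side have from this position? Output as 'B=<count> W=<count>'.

-- B to move --
(2,4): no bracket -> illegal
(3,4): flips 2 -> legal
(4,1): flips 1 -> legal
(4,2): flips 1 -> legal
(4,3): flips 2 -> legal
(4,4): flips 1 -> legal
B mobility = 5
-- W to move --
(1,0): flips 1 -> legal
(1,1): flips 1 -> legal
(1,2): flips 1 -> legal
(1,3): flips 1 -> legal
(1,4): flips 1 -> legal
(2,0): no bracket -> illegal
(2,4): no bracket -> illegal
(3,0): flips 1 -> legal
(3,4): no bracket -> illegal
(4,1): no bracket -> illegal
(4,2): no bracket -> illegal
(5,0): no bracket -> illegal
(5,1): no bracket -> illegal
W mobility = 6

Answer: B=5 W=6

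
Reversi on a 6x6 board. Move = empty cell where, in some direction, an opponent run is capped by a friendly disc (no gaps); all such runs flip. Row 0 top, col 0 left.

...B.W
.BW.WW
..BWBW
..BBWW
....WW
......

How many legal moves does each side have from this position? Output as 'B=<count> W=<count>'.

-- B to move --
(0,1): no bracket -> illegal
(0,2): flips 1 -> legal
(0,4): flips 1 -> legal
(1,3): flips 2 -> legal
(2,1): flips 1 -> legal
(4,3): no bracket -> illegal
(5,3): no bracket -> illegal
(5,4): flips 2 -> legal
(5,5): flips 1 -> legal
B mobility = 6
-- W to move --
(0,0): flips 3 -> legal
(0,1): no bracket -> illegal
(0,2): no bracket -> illegal
(0,4): no bracket -> illegal
(1,0): flips 1 -> legal
(1,3): flips 1 -> legal
(2,0): no bracket -> illegal
(2,1): flips 1 -> legal
(3,1): flips 2 -> legal
(4,1): flips 1 -> legal
(4,2): flips 4 -> legal
(4,3): flips 1 -> legal
W mobility = 8

Answer: B=6 W=8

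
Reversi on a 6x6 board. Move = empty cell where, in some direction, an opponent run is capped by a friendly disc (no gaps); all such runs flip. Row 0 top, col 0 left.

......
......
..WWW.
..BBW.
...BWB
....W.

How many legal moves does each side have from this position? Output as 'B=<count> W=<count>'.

-- B to move --
(1,1): flips 1 -> legal
(1,2): flips 3 -> legal
(1,3): flips 1 -> legal
(1,4): flips 1 -> legal
(1,5): flips 1 -> legal
(2,1): no bracket -> illegal
(2,5): flips 1 -> legal
(3,1): no bracket -> illegal
(3,5): flips 1 -> legal
(5,3): no bracket -> illegal
(5,5): flips 1 -> legal
B mobility = 8
-- W to move --
(2,1): flips 2 -> legal
(3,1): flips 2 -> legal
(3,5): no bracket -> illegal
(4,1): flips 1 -> legal
(4,2): flips 3 -> legal
(5,2): flips 1 -> legal
(5,3): flips 2 -> legal
(5,5): no bracket -> illegal
W mobility = 6

Answer: B=8 W=6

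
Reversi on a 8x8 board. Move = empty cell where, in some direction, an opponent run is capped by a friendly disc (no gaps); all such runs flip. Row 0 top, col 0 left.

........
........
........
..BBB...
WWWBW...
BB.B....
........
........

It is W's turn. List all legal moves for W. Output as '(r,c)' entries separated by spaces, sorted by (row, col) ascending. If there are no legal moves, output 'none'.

Answer: (2,2) (2,3) (2,4) (6,0) (6,1) (6,2) (6,4)

Derivation:
(2,1): no bracket -> illegal
(2,2): flips 2 -> legal
(2,3): flips 1 -> legal
(2,4): flips 2 -> legal
(2,5): no bracket -> illegal
(3,1): no bracket -> illegal
(3,5): no bracket -> illegal
(4,5): no bracket -> illegal
(5,2): no bracket -> illegal
(5,4): no bracket -> illegal
(6,0): flips 2 -> legal
(6,1): flips 1 -> legal
(6,2): flips 2 -> legal
(6,3): no bracket -> illegal
(6,4): flips 1 -> legal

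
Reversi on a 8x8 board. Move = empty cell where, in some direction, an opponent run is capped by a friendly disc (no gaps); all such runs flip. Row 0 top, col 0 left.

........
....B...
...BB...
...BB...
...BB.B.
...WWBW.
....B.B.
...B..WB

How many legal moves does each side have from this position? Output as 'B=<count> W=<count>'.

-- B to move --
(4,2): flips 1 -> legal
(4,5): no bracket -> illegal
(4,7): no bracket -> illegal
(5,2): flips 2 -> legal
(5,7): flips 1 -> legal
(6,2): flips 1 -> legal
(6,3): flips 1 -> legal
(6,5): flips 1 -> legal
(6,7): no bracket -> illegal
(7,5): flips 1 -> legal
B mobility = 7
-- W to move --
(0,3): no bracket -> illegal
(0,4): flips 4 -> legal
(0,5): no bracket -> illegal
(1,2): no bracket -> illegal
(1,3): flips 3 -> legal
(1,5): no bracket -> illegal
(2,2): no bracket -> illegal
(2,5): no bracket -> illegal
(3,2): flips 1 -> legal
(3,5): flips 1 -> legal
(3,6): flips 1 -> legal
(3,7): no bracket -> illegal
(4,2): no bracket -> illegal
(4,5): no bracket -> illegal
(4,7): no bracket -> illegal
(5,2): no bracket -> illegal
(5,7): no bracket -> illegal
(6,2): no bracket -> illegal
(6,3): no bracket -> illegal
(6,5): no bracket -> illegal
(6,7): no bracket -> illegal
(7,2): no bracket -> illegal
(7,4): flips 1 -> legal
(7,5): flips 1 -> legal
W mobility = 7

Answer: B=7 W=7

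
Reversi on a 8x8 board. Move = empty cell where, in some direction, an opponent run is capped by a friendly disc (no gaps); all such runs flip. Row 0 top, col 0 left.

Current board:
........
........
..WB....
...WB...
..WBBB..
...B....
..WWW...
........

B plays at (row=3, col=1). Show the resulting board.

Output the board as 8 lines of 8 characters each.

Place B at (3,1); scan 8 dirs for brackets.
Dir NW: first cell '.' (not opp) -> no flip
Dir N: first cell '.' (not opp) -> no flip
Dir NE: opp run (2,2), next='.' -> no flip
Dir W: first cell '.' (not opp) -> no flip
Dir E: first cell '.' (not opp) -> no flip
Dir SW: first cell '.' (not opp) -> no flip
Dir S: first cell '.' (not opp) -> no flip
Dir SE: opp run (4,2) capped by B -> flip
All flips: (4,2)

Answer: ........
........
..WB....
.B.WB...
..BBBB..
...B....
..WWW...
........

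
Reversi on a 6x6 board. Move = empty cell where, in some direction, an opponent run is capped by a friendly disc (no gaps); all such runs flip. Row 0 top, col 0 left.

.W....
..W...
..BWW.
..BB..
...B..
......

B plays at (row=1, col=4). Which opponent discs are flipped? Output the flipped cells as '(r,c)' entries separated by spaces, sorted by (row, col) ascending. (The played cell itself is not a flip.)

Answer: (2,3)

Derivation:
Dir NW: first cell '.' (not opp) -> no flip
Dir N: first cell '.' (not opp) -> no flip
Dir NE: first cell '.' (not opp) -> no flip
Dir W: first cell '.' (not opp) -> no flip
Dir E: first cell '.' (not opp) -> no flip
Dir SW: opp run (2,3) capped by B -> flip
Dir S: opp run (2,4), next='.' -> no flip
Dir SE: first cell '.' (not opp) -> no flip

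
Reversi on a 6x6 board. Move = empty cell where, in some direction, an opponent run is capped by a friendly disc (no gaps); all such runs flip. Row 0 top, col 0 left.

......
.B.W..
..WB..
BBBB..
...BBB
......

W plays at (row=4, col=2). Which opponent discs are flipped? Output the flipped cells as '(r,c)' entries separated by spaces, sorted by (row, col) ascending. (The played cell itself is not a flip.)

Answer: (3,2)

Derivation:
Dir NW: opp run (3,1), next='.' -> no flip
Dir N: opp run (3,2) capped by W -> flip
Dir NE: opp run (3,3), next='.' -> no flip
Dir W: first cell '.' (not opp) -> no flip
Dir E: opp run (4,3) (4,4) (4,5), next=edge -> no flip
Dir SW: first cell '.' (not opp) -> no flip
Dir S: first cell '.' (not opp) -> no flip
Dir SE: first cell '.' (not opp) -> no flip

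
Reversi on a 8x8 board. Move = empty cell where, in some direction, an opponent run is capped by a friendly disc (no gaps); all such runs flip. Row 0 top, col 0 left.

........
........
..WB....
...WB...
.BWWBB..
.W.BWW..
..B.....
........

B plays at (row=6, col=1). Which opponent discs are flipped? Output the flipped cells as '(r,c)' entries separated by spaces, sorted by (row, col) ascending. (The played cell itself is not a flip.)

Answer: (5,1)

Derivation:
Dir NW: first cell '.' (not opp) -> no flip
Dir N: opp run (5,1) capped by B -> flip
Dir NE: first cell '.' (not opp) -> no flip
Dir W: first cell '.' (not opp) -> no flip
Dir E: first cell 'B' (not opp) -> no flip
Dir SW: first cell '.' (not opp) -> no flip
Dir S: first cell '.' (not opp) -> no flip
Dir SE: first cell '.' (not opp) -> no flip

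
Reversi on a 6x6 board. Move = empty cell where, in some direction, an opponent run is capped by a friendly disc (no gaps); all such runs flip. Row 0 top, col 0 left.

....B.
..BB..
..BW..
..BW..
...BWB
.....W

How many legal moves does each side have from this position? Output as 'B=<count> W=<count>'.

-- B to move --
(1,4): flips 1 -> legal
(2,4): flips 1 -> legal
(3,4): flips 2 -> legal
(3,5): no bracket -> illegal
(4,2): no bracket -> illegal
(5,3): no bracket -> illegal
(5,4): no bracket -> illegal
B mobility = 3
-- W to move --
(0,1): flips 1 -> legal
(0,2): no bracket -> illegal
(0,3): flips 1 -> legal
(0,5): no bracket -> illegal
(1,1): flips 1 -> legal
(1,4): no bracket -> illegal
(1,5): no bracket -> illegal
(2,1): flips 1 -> legal
(2,4): no bracket -> illegal
(3,1): flips 1 -> legal
(3,4): no bracket -> illegal
(3,5): flips 1 -> legal
(4,1): flips 1 -> legal
(4,2): flips 1 -> legal
(5,2): no bracket -> illegal
(5,3): flips 1 -> legal
(5,4): no bracket -> illegal
W mobility = 9

Answer: B=3 W=9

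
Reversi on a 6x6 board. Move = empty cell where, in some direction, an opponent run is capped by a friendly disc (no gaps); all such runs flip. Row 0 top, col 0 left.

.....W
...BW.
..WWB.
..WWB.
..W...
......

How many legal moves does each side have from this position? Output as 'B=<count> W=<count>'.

Answer: B=7 W=8

Derivation:
-- B to move --
(0,3): no bracket -> illegal
(0,4): flips 1 -> legal
(1,1): no bracket -> illegal
(1,2): flips 1 -> legal
(1,5): flips 1 -> legal
(2,1): flips 2 -> legal
(2,5): no bracket -> illegal
(3,1): flips 3 -> legal
(4,1): no bracket -> illegal
(4,3): flips 2 -> legal
(4,4): no bracket -> illegal
(5,1): flips 2 -> legal
(5,2): no bracket -> illegal
(5,3): no bracket -> illegal
B mobility = 7
-- W to move --
(0,2): no bracket -> illegal
(0,3): flips 1 -> legal
(0,4): flips 1 -> legal
(1,2): flips 1 -> legal
(1,5): flips 1 -> legal
(2,5): flips 1 -> legal
(3,5): flips 1 -> legal
(4,3): no bracket -> illegal
(4,4): flips 2 -> legal
(4,5): flips 1 -> legal
W mobility = 8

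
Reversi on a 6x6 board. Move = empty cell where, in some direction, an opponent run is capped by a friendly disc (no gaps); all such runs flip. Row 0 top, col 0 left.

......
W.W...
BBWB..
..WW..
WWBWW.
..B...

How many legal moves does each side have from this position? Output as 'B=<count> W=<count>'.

-- B to move --
(0,0): flips 1 -> legal
(0,1): flips 1 -> legal
(0,2): flips 3 -> legal
(0,3): flips 1 -> legal
(1,1): no bracket -> illegal
(1,3): no bracket -> illegal
(2,4): flips 1 -> legal
(3,0): flips 1 -> legal
(3,1): no bracket -> illegal
(3,4): flips 1 -> legal
(3,5): no bracket -> illegal
(4,5): flips 2 -> legal
(5,0): flips 2 -> legal
(5,1): no bracket -> illegal
(5,3): flips 2 -> legal
(5,4): flips 2 -> legal
(5,5): no bracket -> illegal
B mobility = 11
-- W to move --
(1,1): no bracket -> illegal
(1,3): flips 1 -> legal
(1,4): flips 1 -> legal
(2,4): flips 1 -> legal
(3,0): flips 2 -> legal
(3,1): no bracket -> illegal
(3,4): flips 1 -> legal
(5,1): flips 1 -> legal
(5,3): no bracket -> illegal
W mobility = 6

Answer: B=11 W=6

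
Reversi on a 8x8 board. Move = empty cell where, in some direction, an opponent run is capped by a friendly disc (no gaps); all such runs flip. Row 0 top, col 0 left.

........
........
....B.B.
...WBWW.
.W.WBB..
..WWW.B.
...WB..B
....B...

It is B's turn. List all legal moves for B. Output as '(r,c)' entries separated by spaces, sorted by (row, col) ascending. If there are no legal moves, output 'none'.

Answer: (2,2) (2,5) (2,7) (3,0) (3,2) (3,7) (4,2) (4,6) (6,1) (6,2) (7,2)

Derivation:
(2,2): flips 1 -> legal
(2,3): no bracket -> illegal
(2,5): flips 1 -> legal
(2,7): flips 1 -> legal
(3,0): flips 3 -> legal
(3,1): no bracket -> illegal
(3,2): flips 1 -> legal
(3,7): flips 2 -> legal
(4,0): no bracket -> illegal
(4,2): flips 3 -> legal
(4,6): flips 2 -> legal
(4,7): no bracket -> illegal
(5,0): no bracket -> illegal
(5,1): no bracket -> illegal
(5,5): no bracket -> illegal
(6,1): flips 2 -> legal
(6,2): flips 2 -> legal
(6,5): no bracket -> illegal
(7,2): flips 2 -> legal
(7,3): no bracket -> illegal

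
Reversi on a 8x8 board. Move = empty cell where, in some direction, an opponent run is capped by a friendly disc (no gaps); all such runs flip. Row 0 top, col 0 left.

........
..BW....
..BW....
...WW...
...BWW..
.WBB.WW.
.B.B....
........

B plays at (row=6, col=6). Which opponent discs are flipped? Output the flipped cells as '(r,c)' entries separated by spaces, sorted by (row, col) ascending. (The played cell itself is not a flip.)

Answer: (3,3) (4,4) (5,5)

Derivation:
Dir NW: opp run (5,5) (4,4) (3,3) capped by B -> flip
Dir N: opp run (5,6), next='.' -> no flip
Dir NE: first cell '.' (not opp) -> no flip
Dir W: first cell '.' (not opp) -> no flip
Dir E: first cell '.' (not opp) -> no flip
Dir SW: first cell '.' (not opp) -> no flip
Dir S: first cell '.' (not opp) -> no flip
Dir SE: first cell '.' (not opp) -> no flip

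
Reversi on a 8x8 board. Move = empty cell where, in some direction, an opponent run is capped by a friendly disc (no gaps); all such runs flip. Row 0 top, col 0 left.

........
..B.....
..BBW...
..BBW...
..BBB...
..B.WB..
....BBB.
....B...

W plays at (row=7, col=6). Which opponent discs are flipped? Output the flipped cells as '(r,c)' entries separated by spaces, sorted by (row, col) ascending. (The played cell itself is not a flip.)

Dir NW: opp run (6,5) capped by W -> flip
Dir N: opp run (6,6), next='.' -> no flip
Dir NE: first cell '.' (not opp) -> no flip
Dir W: first cell '.' (not opp) -> no flip
Dir E: first cell '.' (not opp) -> no flip
Dir SW: edge -> no flip
Dir S: edge -> no flip
Dir SE: edge -> no flip

Answer: (6,5)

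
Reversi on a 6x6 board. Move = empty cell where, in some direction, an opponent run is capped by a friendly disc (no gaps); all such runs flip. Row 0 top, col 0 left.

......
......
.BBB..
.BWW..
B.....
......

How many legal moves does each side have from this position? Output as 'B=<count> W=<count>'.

Answer: B=5 W=6

Derivation:
-- B to move --
(2,4): no bracket -> illegal
(3,4): flips 2 -> legal
(4,1): flips 1 -> legal
(4,2): flips 1 -> legal
(4,3): flips 2 -> legal
(4,4): flips 1 -> legal
B mobility = 5
-- W to move --
(1,0): flips 1 -> legal
(1,1): flips 1 -> legal
(1,2): flips 1 -> legal
(1,3): flips 1 -> legal
(1,4): flips 1 -> legal
(2,0): no bracket -> illegal
(2,4): no bracket -> illegal
(3,0): flips 1 -> legal
(3,4): no bracket -> illegal
(4,1): no bracket -> illegal
(4,2): no bracket -> illegal
(5,0): no bracket -> illegal
(5,1): no bracket -> illegal
W mobility = 6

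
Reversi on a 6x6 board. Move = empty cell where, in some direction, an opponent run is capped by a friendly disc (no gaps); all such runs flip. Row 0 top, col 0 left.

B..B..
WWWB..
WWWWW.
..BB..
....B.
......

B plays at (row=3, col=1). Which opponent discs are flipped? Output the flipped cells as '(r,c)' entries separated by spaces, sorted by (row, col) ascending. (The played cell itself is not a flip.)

Dir NW: opp run (2,0), next=edge -> no flip
Dir N: opp run (2,1) (1,1), next='.' -> no flip
Dir NE: opp run (2,2) capped by B -> flip
Dir W: first cell '.' (not opp) -> no flip
Dir E: first cell 'B' (not opp) -> no flip
Dir SW: first cell '.' (not opp) -> no flip
Dir S: first cell '.' (not opp) -> no flip
Dir SE: first cell '.' (not opp) -> no flip

Answer: (2,2)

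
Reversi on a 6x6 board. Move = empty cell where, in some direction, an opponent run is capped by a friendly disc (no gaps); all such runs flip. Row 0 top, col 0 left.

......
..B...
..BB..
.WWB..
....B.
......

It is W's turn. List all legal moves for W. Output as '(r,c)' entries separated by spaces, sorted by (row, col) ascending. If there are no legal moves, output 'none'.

(0,1): no bracket -> illegal
(0,2): flips 2 -> legal
(0,3): no bracket -> illegal
(1,1): no bracket -> illegal
(1,3): flips 1 -> legal
(1,4): flips 1 -> legal
(2,1): no bracket -> illegal
(2,4): no bracket -> illegal
(3,4): flips 1 -> legal
(3,5): no bracket -> illegal
(4,2): no bracket -> illegal
(4,3): no bracket -> illegal
(4,5): no bracket -> illegal
(5,3): no bracket -> illegal
(5,4): no bracket -> illegal
(5,5): no bracket -> illegal

Answer: (0,2) (1,3) (1,4) (3,4)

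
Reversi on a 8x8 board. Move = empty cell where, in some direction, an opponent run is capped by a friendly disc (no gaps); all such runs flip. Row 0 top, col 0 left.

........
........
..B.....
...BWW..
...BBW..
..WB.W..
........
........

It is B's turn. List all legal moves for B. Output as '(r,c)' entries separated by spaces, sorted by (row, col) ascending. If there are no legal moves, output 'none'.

(2,3): no bracket -> illegal
(2,4): flips 1 -> legal
(2,5): flips 1 -> legal
(2,6): flips 1 -> legal
(3,6): flips 2 -> legal
(4,1): no bracket -> illegal
(4,2): no bracket -> illegal
(4,6): flips 1 -> legal
(5,1): flips 1 -> legal
(5,4): no bracket -> illegal
(5,6): no bracket -> illegal
(6,1): flips 1 -> legal
(6,2): no bracket -> illegal
(6,3): no bracket -> illegal
(6,4): no bracket -> illegal
(6,5): no bracket -> illegal
(6,6): flips 1 -> legal

Answer: (2,4) (2,5) (2,6) (3,6) (4,6) (5,1) (6,1) (6,6)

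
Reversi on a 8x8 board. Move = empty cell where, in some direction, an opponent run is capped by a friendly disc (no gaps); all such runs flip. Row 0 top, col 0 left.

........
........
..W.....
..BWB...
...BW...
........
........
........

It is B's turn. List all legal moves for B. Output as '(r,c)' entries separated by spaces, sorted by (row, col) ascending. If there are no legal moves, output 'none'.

(1,1): no bracket -> illegal
(1,2): flips 1 -> legal
(1,3): no bracket -> illegal
(2,1): no bracket -> illegal
(2,3): flips 1 -> legal
(2,4): no bracket -> illegal
(3,1): no bracket -> illegal
(3,5): no bracket -> illegal
(4,2): no bracket -> illegal
(4,5): flips 1 -> legal
(5,3): no bracket -> illegal
(5,4): flips 1 -> legal
(5,5): no bracket -> illegal

Answer: (1,2) (2,3) (4,5) (5,4)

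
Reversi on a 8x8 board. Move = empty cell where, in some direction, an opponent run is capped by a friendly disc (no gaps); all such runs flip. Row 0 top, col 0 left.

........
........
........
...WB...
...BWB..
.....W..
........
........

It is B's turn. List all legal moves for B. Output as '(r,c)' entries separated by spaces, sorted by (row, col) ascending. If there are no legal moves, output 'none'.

(2,2): no bracket -> illegal
(2,3): flips 1 -> legal
(2,4): no bracket -> illegal
(3,2): flips 1 -> legal
(3,5): no bracket -> illegal
(4,2): no bracket -> illegal
(4,6): no bracket -> illegal
(5,3): no bracket -> illegal
(5,4): flips 1 -> legal
(5,6): no bracket -> illegal
(6,4): no bracket -> illegal
(6,5): flips 1 -> legal
(6,6): no bracket -> illegal

Answer: (2,3) (3,2) (5,4) (6,5)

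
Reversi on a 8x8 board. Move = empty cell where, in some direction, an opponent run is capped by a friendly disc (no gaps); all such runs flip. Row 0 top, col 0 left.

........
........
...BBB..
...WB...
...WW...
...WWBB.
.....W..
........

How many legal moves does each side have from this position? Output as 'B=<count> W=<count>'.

Answer: B=8 W=9

Derivation:
-- B to move --
(2,2): flips 2 -> legal
(3,2): flips 1 -> legal
(3,5): no bracket -> illegal
(4,2): flips 1 -> legal
(4,5): no bracket -> illegal
(5,2): flips 3 -> legal
(6,2): no bracket -> illegal
(6,3): flips 3 -> legal
(6,4): flips 2 -> legal
(6,6): no bracket -> illegal
(7,4): flips 1 -> legal
(7,5): flips 1 -> legal
(7,6): no bracket -> illegal
B mobility = 8
-- W to move --
(1,2): no bracket -> illegal
(1,3): flips 1 -> legal
(1,4): flips 2 -> legal
(1,5): flips 1 -> legal
(1,6): flips 2 -> legal
(2,2): no bracket -> illegal
(2,6): no bracket -> illegal
(3,2): no bracket -> illegal
(3,5): flips 1 -> legal
(3,6): no bracket -> illegal
(4,5): flips 1 -> legal
(4,6): no bracket -> illegal
(4,7): flips 1 -> legal
(5,7): flips 2 -> legal
(6,4): no bracket -> illegal
(6,6): flips 1 -> legal
(6,7): no bracket -> illegal
W mobility = 9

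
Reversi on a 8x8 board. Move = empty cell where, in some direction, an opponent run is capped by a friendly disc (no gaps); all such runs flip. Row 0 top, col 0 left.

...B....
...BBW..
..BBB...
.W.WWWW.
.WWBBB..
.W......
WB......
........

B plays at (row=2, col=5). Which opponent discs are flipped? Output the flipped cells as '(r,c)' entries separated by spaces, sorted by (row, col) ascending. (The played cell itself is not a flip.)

Answer: (3,4) (3,5)

Derivation:
Dir NW: first cell 'B' (not opp) -> no flip
Dir N: opp run (1,5), next='.' -> no flip
Dir NE: first cell '.' (not opp) -> no flip
Dir W: first cell 'B' (not opp) -> no flip
Dir E: first cell '.' (not opp) -> no flip
Dir SW: opp run (3,4) capped by B -> flip
Dir S: opp run (3,5) capped by B -> flip
Dir SE: opp run (3,6), next='.' -> no flip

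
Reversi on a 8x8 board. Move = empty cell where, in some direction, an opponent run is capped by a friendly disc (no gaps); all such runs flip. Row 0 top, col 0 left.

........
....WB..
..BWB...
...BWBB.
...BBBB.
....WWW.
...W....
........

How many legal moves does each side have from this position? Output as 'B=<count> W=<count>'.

-- B to move --
(0,3): no bracket -> illegal
(0,4): flips 1 -> legal
(0,5): no bracket -> illegal
(1,2): flips 2 -> legal
(1,3): flips 2 -> legal
(2,5): flips 1 -> legal
(3,2): no bracket -> illegal
(4,7): no bracket -> illegal
(5,2): no bracket -> illegal
(5,3): no bracket -> illegal
(5,7): no bracket -> illegal
(6,2): no bracket -> illegal
(6,4): flips 2 -> legal
(6,5): flips 2 -> legal
(6,6): flips 2 -> legal
(6,7): flips 1 -> legal
(7,2): flips 2 -> legal
(7,3): no bracket -> illegal
(7,4): no bracket -> illegal
B mobility = 9
-- W to move --
(0,4): no bracket -> illegal
(0,5): no bracket -> illegal
(0,6): no bracket -> illegal
(1,1): flips 3 -> legal
(1,2): no bracket -> illegal
(1,3): no bracket -> illegal
(1,6): flips 1 -> legal
(2,1): flips 1 -> legal
(2,5): flips 3 -> legal
(2,6): flips 2 -> legal
(2,7): flips 2 -> legal
(3,1): no bracket -> illegal
(3,2): flips 2 -> legal
(3,7): flips 3 -> legal
(4,2): no bracket -> illegal
(4,7): no bracket -> illegal
(5,2): flips 1 -> legal
(5,3): flips 2 -> legal
(5,7): no bracket -> illegal
W mobility = 10

Answer: B=9 W=10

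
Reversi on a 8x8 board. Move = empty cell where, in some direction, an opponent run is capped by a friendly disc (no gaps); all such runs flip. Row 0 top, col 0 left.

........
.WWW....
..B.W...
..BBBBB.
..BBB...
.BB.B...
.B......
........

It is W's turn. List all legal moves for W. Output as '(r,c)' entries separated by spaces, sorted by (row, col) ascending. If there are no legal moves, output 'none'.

(2,1): no bracket -> illegal
(2,3): no bracket -> illegal
(2,5): no bracket -> illegal
(2,6): no bracket -> illegal
(2,7): no bracket -> illegal
(3,1): flips 1 -> legal
(3,7): no bracket -> illegal
(4,0): no bracket -> illegal
(4,1): no bracket -> illegal
(4,5): no bracket -> illegal
(4,6): flips 1 -> legal
(4,7): no bracket -> illegal
(5,0): no bracket -> illegal
(5,3): no bracket -> illegal
(5,5): flips 3 -> legal
(6,0): flips 3 -> legal
(6,2): flips 4 -> legal
(6,3): no bracket -> illegal
(6,4): flips 3 -> legal
(6,5): no bracket -> illegal
(7,0): no bracket -> illegal
(7,1): no bracket -> illegal
(7,2): no bracket -> illegal

Answer: (3,1) (4,6) (5,5) (6,0) (6,2) (6,4)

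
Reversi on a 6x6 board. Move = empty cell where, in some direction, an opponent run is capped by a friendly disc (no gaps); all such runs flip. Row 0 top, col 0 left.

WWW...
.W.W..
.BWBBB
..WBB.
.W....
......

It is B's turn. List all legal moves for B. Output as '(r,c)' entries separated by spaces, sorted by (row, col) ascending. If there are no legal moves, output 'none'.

Answer: (0,3) (3,1) (4,3) (5,0)

Derivation:
(0,3): flips 1 -> legal
(0,4): no bracket -> illegal
(1,0): no bracket -> illegal
(1,2): no bracket -> illegal
(1,4): no bracket -> illegal
(2,0): no bracket -> illegal
(3,0): no bracket -> illegal
(3,1): flips 1 -> legal
(4,0): no bracket -> illegal
(4,2): no bracket -> illegal
(4,3): flips 1 -> legal
(5,0): flips 2 -> legal
(5,1): no bracket -> illegal
(5,2): no bracket -> illegal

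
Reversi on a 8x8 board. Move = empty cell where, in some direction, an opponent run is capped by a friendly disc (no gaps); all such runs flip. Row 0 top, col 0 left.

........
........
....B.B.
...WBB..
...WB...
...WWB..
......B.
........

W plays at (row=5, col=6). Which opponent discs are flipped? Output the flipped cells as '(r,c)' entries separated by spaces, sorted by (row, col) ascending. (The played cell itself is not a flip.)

Answer: (5,5)

Derivation:
Dir NW: first cell '.' (not opp) -> no flip
Dir N: first cell '.' (not opp) -> no flip
Dir NE: first cell '.' (not opp) -> no flip
Dir W: opp run (5,5) capped by W -> flip
Dir E: first cell '.' (not opp) -> no flip
Dir SW: first cell '.' (not opp) -> no flip
Dir S: opp run (6,6), next='.' -> no flip
Dir SE: first cell '.' (not opp) -> no flip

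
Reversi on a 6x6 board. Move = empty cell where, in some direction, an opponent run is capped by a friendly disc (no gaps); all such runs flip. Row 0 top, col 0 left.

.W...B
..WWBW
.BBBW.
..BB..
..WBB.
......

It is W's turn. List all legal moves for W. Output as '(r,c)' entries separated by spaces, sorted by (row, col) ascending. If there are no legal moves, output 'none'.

(0,3): no bracket -> illegal
(0,4): flips 1 -> legal
(1,0): no bracket -> illegal
(1,1): no bracket -> illegal
(2,0): flips 3 -> legal
(2,5): no bracket -> illegal
(3,0): flips 1 -> legal
(3,1): flips 1 -> legal
(3,4): flips 1 -> legal
(3,5): no bracket -> illegal
(4,1): no bracket -> illegal
(4,5): flips 2 -> legal
(5,2): no bracket -> illegal
(5,3): flips 3 -> legal
(5,4): no bracket -> illegal
(5,5): no bracket -> illegal

Answer: (0,4) (2,0) (3,0) (3,1) (3,4) (4,5) (5,3)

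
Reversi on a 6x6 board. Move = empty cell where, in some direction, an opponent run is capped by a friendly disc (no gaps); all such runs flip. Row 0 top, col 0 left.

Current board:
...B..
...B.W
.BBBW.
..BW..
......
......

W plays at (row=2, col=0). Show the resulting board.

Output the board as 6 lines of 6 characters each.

Answer: ...B..
...B.W
WWWWW.
..BW..
......
......

Derivation:
Place W at (2,0); scan 8 dirs for brackets.
Dir NW: edge -> no flip
Dir N: first cell '.' (not opp) -> no flip
Dir NE: first cell '.' (not opp) -> no flip
Dir W: edge -> no flip
Dir E: opp run (2,1) (2,2) (2,3) capped by W -> flip
Dir SW: edge -> no flip
Dir S: first cell '.' (not opp) -> no flip
Dir SE: first cell '.' (not opp) -> no flip
All flips: (2,1) (2,2) (2,3)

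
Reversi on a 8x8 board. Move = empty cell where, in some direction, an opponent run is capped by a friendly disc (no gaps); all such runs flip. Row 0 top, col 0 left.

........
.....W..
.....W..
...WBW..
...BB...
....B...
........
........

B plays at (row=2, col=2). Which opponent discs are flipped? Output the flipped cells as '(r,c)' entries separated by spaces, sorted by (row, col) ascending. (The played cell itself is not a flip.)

Answer: (3,3)

Derivation:
Dir NW: first cell '.' (not opp) -> no flip
Dir N: first cell '.' (not opp) -> no flip
Dir NE: first cell '.' (not opp) -> no flip
Dir W: first cell '.' (not opp) -> no flip
Dir E: first cell '.' (not opp) -> no flip
Dir SW: first cell '.' (not opp) -> no flip
Dir S: first cell '.' (not opp) -> no flip
Dir SE: opp run (3,3) capped by B -> flip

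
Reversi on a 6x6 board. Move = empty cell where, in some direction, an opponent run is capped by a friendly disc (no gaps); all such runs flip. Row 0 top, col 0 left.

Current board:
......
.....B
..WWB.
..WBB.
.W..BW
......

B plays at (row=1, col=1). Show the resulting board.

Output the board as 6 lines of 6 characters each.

Place B at (1,1); scan 8 dirs for brackets.
Dir NW: first cell '.' (not opp) -> no flip
Dir N: first cell '.' (not opp) -> no flip
Dir NE: first cell '.' (not opp) -> no flip
Dir W: first cell '.' (not opp) -> no flip
Dir E: first cell '.' (not opp) -> no flip
Dir SW: first cell '.' (not opp) -> no flip
Dir S: first cell '.' (not opp) -> no flip
Dir SE: opp run (2,2) capped by B -> flip
All flips: (2,2)

Answer: ......
.B...B
..BWB.
..WBB.
.W..BW
......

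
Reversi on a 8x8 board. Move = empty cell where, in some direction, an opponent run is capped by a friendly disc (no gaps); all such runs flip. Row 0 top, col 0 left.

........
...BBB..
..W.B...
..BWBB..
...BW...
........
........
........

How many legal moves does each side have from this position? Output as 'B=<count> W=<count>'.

-- B to move --
(1,1): no bracket -> illegal
(1,2): flips 1 -> legal
(2,1): no bracket -> illegal
(2,3): flips 1 -> legal
(3,1): flips 1 -> legal
(4,2): flips 1 -> legal
(4,5): flips 1 -> legal
(5,3): flips 1 -> legal
(5,4): flips 1 -> legal
(5,5): no bracket -> illegal
B mobility = 7
-- W to move --
(0,2): no bracket -> illegal
(0,3): no bracket -> illegal
(0,4): flips 4 -> legal
(0,5): no bracket -> illegal
(0,6): flips 2 -> legal
(1,2): no bracket -> illegal
(1,6): no bracket -> illegal
(2,1): no bracket -> illegal
(2,3): no bracket -> illegal
(2,5): no bracket -> illegal
(2,6): flips 1 -> legal
(3,1): flips 1 -> legal
(3,6): flips 2 -> legal
(4,1): no bracket -> illegal
(4,2): flips 2 -> legal
(4,5): no bracket -> illegal
(4,6): no bracket -> illegal
(5,2): no bracket -> illegal
(5,3): flips 1 -> legal
(5,4): no bracket -> illegal
W mobility = 7

Answer: B=7 W=7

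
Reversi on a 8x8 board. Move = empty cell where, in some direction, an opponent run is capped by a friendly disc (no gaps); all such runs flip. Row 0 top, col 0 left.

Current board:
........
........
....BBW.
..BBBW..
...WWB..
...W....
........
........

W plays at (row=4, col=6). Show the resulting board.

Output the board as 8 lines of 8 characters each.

Place W at (4,6); scan 8 dirs for brackets.
Dir NW: first cell 'W' (not opp) -> no flip
Dir N: first cell '.' (not opp) -> no flip
Dir NE: first cell '.' (not opp) -> no flip
Dir W: opp run (4,5) capped by W -> flip
Dir E: first cell '.' (not opp) -> no flip
Dir SW: first cell '.' (not opp) -> no flip
Dir S: first cell '.' (not opp) -> no flip
Dir SE: first cell '.' (not opp) -> no flip
All flips: (4,5)

Answer: ........
........
....BBW.
..BBBW..
...WWWW.
...W....
........
........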